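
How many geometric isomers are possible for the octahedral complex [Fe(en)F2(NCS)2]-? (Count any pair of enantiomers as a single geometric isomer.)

In an octahedral complex each vertex has one trans partner and four cis neighbours.
Each en is bidentate and must span two cis positions.
Working through the distinct placements yields 3 geometric isomers: F trans, NCS cis; F cis, NCS cis (chiral); F cis, NCS trans.

3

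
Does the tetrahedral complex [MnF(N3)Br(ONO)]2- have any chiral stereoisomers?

yes

In a tetrahedral complex all four positions are equivalent and every pair of ligands is adjacent — there is no cis/trans distinction.
Only one geometric arrangement is possible; it has no improper symmetry element, so it exists as a pair of enantiomers (2 stereoisomers).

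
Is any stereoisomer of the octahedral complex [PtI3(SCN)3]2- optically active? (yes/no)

The six octahedral sites form three mutually perpendicular trans pairs.
Systematic placement gives 2 geometric isomers: I mer; I fac.
Each arrangement has an internal mirror plane or centre of symmetry, so none is chiral.

no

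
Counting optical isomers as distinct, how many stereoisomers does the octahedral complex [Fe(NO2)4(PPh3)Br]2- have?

2

An octahedron has six vertices in three trans pairs; every non-trans pair is cis.
There are 2 geometric isomers: PPh3 and Br mutually cis; PPh3 and Br mutually trans.
Each arrangement has an internal mirror plane or centre of symmetry, so none is chiral.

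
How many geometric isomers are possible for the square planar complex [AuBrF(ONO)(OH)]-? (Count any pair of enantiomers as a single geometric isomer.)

There are 3 geometric isomers: (Br/OH trans, F/ONO trans); (Br/ONO trans, F/OH trans); (Br/F trans, OH/ONO trans).

3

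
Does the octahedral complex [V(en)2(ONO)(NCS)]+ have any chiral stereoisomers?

An octahedron has six vertices in three trans pairs; every non-trans pair is cis.
Each en is bidentate and must span two cis positions.
There are 2 geometric isomers: ONO and NCS mutually trans; ONO and NCS mutually cis (chiral).
One of these lacks any improper symmetry element and so occurs as an enantiomeric pair, giving 2 + 1 = 3 stereoisomers in total.

yes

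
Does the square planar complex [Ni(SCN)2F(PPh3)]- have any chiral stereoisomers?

no

There are 2 geometric isomers: SCN cis; SCN trans.
Each arrangement has an internal mirror plane or centre of symmetry, so none is chiral.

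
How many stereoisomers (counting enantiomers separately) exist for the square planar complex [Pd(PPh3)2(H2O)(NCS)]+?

2

In a square planar complex each vertex has one trans partner and two cis neighbours.
There are 2 geometric isomers: PPh3 cis; PPh3 trans.
Each arrangement has an internal mirror plane or centre of symmetry, so none is chiral.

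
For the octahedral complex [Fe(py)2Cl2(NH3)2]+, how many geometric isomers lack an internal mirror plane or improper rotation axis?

1

In an octahedral complex each vertex has one trans partner and four cis neighbours.
The distinct arrangements are (5 in all): py trans, Cl trans, NH3 trans; py cis, Cl trans, NH3 cis; py trans, Cl cis, NH3 cis; py cis, Cl cis, NH3 cis (chiral); py cis, Cl cis, NH3 trans.
One of these lacks any improper symmetry element and so occurs as an enantiomeric pair, giving 5 + 1 = 6 stereoisomers in total.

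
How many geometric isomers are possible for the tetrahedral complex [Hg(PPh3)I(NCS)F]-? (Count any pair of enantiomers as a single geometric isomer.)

1

In a tetrahedral complex all four positions are equivalent and every pair of ligands is adjacent — there is no cis/trans distinction.
Only one geometric arrangement is possible; it has no improper symmetry element, so it exists as a pair of enantiomers (2 stereoisomers).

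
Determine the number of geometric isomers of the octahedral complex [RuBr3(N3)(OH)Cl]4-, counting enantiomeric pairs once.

There are 4 geometric isomers: Br mer (3 arrangements); Br fac (chiral).

4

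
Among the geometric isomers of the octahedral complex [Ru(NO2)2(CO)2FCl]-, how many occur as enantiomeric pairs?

Working through the distinct placements yields 6 geometric isomers: NO2 trans, CO trans; NO2 cis, CO trans; NO2 trans, CO cis; NO2 cis, CO cis (3 arrangements, 2 chiral).
Of these, 2 lack any improper symmetry element and so occur as enantiomeric pairs, giving 6 + 2 = 8 stereoisomers in total.

2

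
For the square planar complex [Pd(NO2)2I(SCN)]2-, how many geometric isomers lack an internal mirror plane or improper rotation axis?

0

In a square planar complex each vertex has one trans partner and two cis neighbours.
There are 2 geometric isomers: NO2 cis; NO2 trans.
Each arrangement has an internal mirror plane or centre of symmetry, so none is chiral.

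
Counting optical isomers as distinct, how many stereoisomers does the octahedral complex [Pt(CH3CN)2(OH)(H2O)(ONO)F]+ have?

In an octahedral complex each vertex has one trans partner and four cis neighbours.
Systematic enumeration (placing each ligand type in turn and discarding arrangements equivalent by rotation or reflection) gives 9 geometric isomers.
Of these, 6 lack any improper symmetry element and so occur as enantiomeric pairs, giving 9 + 6 = 15 stereoisomers in total.

15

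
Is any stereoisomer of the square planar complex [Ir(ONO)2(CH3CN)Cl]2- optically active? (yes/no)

A square has two trans pairs of vertices; adjacent vertices are cis.
The distinct arrangements are (2 in all): ONO cis; ONO trans.
Each arrangement has an internal mirror plane or centre of symmetry, so none is chiral.

no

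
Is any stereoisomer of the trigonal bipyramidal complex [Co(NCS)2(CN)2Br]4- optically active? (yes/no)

yes

In a trigonal bipyramid the two axial positions differ from the three equatorial ones.
Placing the ligands in turn and identifying arrangements related by rotation or reflection leaves 5 distinct geometric isomers.
One of these lacks any improper symmetry element and so occurs as an enantiomeric pair, giving 5 + 1 = 6 stereoisomers in total.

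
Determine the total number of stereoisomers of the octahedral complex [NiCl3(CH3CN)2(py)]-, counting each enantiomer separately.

An octahedron has six vertices in three trans pairs; every non-trans pair is cis.
The distinct arrangements are (3 in all): Cl mer, CH3CN trans; Cl fac, CH3CN cis; Cl mer, CH3CN cis.
Each arrangement has an internal mirror plane or centre of symmetry, so none is chiral.

3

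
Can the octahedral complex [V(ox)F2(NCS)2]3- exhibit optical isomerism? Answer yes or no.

Each ox is bidentate and must span two cis positions.
There are 3 geometric isomers: F trans, NCS cis; F cis, NCS cis (chiral); F cis, NCS trans.
One of these lacks any improper symmetry element and so occurs as an enantiomeric pair, giving 3 + 1 = 4 stereoisomers in total.

yes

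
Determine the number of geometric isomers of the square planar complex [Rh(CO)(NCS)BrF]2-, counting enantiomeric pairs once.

3

A square has two trans pairs of vertices; adjacent vertices are cis.
Working through the distinct placements yields 3 geometric isomers: (Br/F trans, CO/NCS trans); (Br/NCS trans, CO/F trans); (Br/CO trans, F/NCS trans).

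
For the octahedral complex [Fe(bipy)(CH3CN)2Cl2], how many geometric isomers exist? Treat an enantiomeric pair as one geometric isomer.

An octahedron has six vertices in three trans pairs; every non-trans pair is cis.
Each bipy is bidentate and must span two cis positions.
The distinct arrangements are (3 in all): CH3CN trans, Cl cis; CH3CN cis, Cl cis (chiral); CH3CN cis, Cl trans.

3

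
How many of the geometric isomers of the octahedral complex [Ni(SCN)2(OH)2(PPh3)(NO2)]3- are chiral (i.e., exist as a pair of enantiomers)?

In an octahedral complex each vertex has one trans partner and four cis neighbours.
Working through the distinct placements yields 6 geometric isomers: SCN trans, OH cis; SCN cis, OH cis (3 arrangements, 2 chiral); SCN trans, OH trans; SCN cis, OH trans.
Of these, 2 lack any improper symmetry element and so occur as enantiomeric pairs, giving 6 + 2 = 8 stereoisomers in total.

2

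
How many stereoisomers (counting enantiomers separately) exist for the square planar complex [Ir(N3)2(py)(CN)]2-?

A square has two trans pairs of vertices; adjacent vertices are cis.
Working through the distinct placements yields 2 geometric isomers: N3 cis; N3 trans.
Each arrangement has an internal mirror plane or centre of symmetry, so none is chiral.

2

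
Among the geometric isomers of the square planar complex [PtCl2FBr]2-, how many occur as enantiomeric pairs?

The distinct arrangements are (2 in all): Cl cis; Cl trans.
Each arrangement has an internal mirror plane or centre of symmetry, so none is chiral.

0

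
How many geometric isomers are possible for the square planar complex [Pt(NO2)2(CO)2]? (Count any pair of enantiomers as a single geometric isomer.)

A square has two trans pairs of vertices; adjacent vertices are cis.
There are 2 geometric isomers: NO2 cis; NO2 trans.

2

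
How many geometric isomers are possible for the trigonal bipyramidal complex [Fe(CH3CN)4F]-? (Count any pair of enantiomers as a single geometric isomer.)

2

There are 2 geometric isomers: F equatorial; F axial.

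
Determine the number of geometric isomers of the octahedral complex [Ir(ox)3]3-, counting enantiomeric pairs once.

Each ox is bidentate and must span two cis positions.
Only one geometric arrangement is possible; it has no improper symmetry element, so it exists as a pair of enantiomers (2 stereoisomers).

1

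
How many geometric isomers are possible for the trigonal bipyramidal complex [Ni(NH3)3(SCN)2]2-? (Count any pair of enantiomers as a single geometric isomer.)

3

In a trigonal bipyramid the two axial positions differ from the three equatorial ones.
Systematic placement gives 3 geometric isomers: SCN both equatorial; SCN one axial, one equatorial; SCN both axial.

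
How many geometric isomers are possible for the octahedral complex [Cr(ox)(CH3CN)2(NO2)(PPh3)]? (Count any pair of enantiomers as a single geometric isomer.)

4

The six octahedral sites form three mutually perpendicular trans pairs.
Each ox is bidentate and must span two cis positions.
The distinct arrangements are (4 in all): CH3CN trans; CH3CN cis (3 arrangements, 2 chiral).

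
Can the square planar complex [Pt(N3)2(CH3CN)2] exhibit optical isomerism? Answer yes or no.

no

A square has two trans pairs of vertices; adjacent vertices are cis.
Systematic placement gives 2 geometric isomers: N3 cis; N3 trans.
Each arrangement has an internal mirror plane or centre of symmetry, so none is chiral.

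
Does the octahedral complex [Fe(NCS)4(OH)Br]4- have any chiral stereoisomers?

no

The six octahedral sites form three mutually perpendicular trans pairs.
There are 2 geometric isomers: OH and Br mutually cis; OH and Br mutually trans.
Each arrangement has an internal mirror plane or centre of symmetry, so none is chiral.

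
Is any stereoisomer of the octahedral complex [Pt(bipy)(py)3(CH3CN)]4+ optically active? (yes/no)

no

In an octahedral complex each vertex has one trans partner and four cis neighbours.
Each bipy is bidentate and must span two cis positions.
Working through the distinct placements yields 2 geometric isomers: py mer; py fac.
Each arrangement has an internal mirror plane or centre of symmetry, so none is chiral.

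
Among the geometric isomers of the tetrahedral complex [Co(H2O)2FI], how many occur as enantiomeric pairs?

All four vertices of a tetrahedron are equivalent and mutually adjacent, so cis/trans isomerism cannot arise.
Only one geometric arrangement is possible.

0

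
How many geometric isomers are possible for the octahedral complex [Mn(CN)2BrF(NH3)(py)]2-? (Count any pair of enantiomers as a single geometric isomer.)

An octahedron has six vertices in three trans pairs; every non-trans pair is cis.
Placing the ligands in turn and identifying arrangements related by rotation or reflection leaves 9 distinct geometric isomers.

9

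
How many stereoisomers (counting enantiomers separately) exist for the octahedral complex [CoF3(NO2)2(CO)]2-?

An octahedron has six vertices in three trans pairs; every non-trans pair is cis.
There are 3 geometric isomers: F mer, NO2 trans; F fac, NO2 cis; F mer, NO2 cis.
Each arrangement has an internal mirror plane or centre of symmetry, so none is chiral.

3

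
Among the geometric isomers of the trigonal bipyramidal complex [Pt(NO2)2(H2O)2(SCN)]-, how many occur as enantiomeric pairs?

1

A trigonal bipyramid has two axial and three equatorial sites, which are chemically inequivalent.
Systematic enumeration (placing each ligand type in turn and discarding arrangements equivalent by rotation or reflection) gives 5 geometric isomers.
One of these lacks any improper symmetry element and so occurs as an enantiomeric pair, giving 5 + 1 = 6 stereoisomers in total.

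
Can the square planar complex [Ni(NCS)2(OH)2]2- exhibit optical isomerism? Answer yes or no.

no

A square has two trans pairs of vertices; adjacent vertices are cis.
Working through the distinct placements yields 2 geometric isomers: NCS cis; NCS trans.
Each arrangement has an internal mirror plane or centre of symmetry, so none is chiral.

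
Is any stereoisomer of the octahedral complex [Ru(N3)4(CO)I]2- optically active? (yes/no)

Working through the distinct placements yields 2 geometric isomers: CO and I mutually trans; CO and I mutually cis.
Each arrangement has an internal mirror plane or centre of symmetry, so none is chiral.

no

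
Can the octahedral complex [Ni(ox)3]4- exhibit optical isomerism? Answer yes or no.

An octahedron has six vertices in three trans pairs; every non-trans pair is cis.
Each ox is bidentate and must span two cis positions.
Only one geometric arrangement is possible; it has no improper symmetry element, so it exists as a pair of enantiomers (2 stereoisomers).

yes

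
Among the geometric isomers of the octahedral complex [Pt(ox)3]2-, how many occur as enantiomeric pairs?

The six octahedral sites form three mutually perpendicular trans pairs.
Each ox is bidentate and must span two cis positions.
Only one geometric arrangement is possible; it has no improper symmetry element, so it exists as a pair of enantiomers (2 stereoisomers).

1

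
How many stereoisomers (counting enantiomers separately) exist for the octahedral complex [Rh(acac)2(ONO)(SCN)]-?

3

In an octahedral complex each vertex has one trans partner and four cis neighbours.
Each acac is bidentate and must span two cis positions.
There are 2 geometric isomers: ONO and SCN mutually trans; ONO and SCN mutually cis (chiral).
One of these lacks any improper symmetry element and so occurs as an enantiomeric pair, giving 2 + 1 = 3 stereoisomers in total.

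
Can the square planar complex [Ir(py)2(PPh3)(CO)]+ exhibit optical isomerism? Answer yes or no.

no

Systematic placement gives 2 geometric isomers: py cis; py trans.
Each arrangement has an internal mirror plane or centre of symmetry, so none is chiral.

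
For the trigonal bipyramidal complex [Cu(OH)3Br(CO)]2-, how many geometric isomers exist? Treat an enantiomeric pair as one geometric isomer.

A trigonal bipyramid has two axial and three equatorial sites, which are chemically inequivalent.
There are 4 geometric isomers: Br axial, CO axial; Br axial, CO equatorial; Br equatorial, CO axial; Br equatorial, CO equatorial.

4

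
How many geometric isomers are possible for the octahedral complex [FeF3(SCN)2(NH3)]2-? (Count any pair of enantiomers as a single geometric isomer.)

An octahedron has six vertices in three trans pairs; every non-trans pair is cis.
Systematic placement gives 3 geometric isomers: F mer, SCN trans; F mer, SCN cis; F fac, SCN cis.

3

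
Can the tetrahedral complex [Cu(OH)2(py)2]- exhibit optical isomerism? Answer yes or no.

no

In a tetrahedral complex all four positions are equivalent and every pair of ligands is adjacent — there is no cis/trans distinction.
Only one geometric arrangement is possible.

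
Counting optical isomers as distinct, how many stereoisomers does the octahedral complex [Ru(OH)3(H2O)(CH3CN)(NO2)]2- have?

5

In an octahedral complex each vertex has one trans partner and four cis neighbours.
Working through the distinct placements yields 4 geometric isomers: OH mer (3 arrangements); OH fac (chiral).
One of these lacks any improper symmetry element and so occurs as an enantiomeric pair, giving 4 + 1 = 5 stereoisomers in total.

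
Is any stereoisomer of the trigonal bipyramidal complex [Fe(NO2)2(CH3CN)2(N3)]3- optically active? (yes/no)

yes

Exhaustive case analysis gives 5 geometric isomers.
One of these lacks any improper symmetry element and so occurs as an enantiomeric pair, giving 5 + 1 = 6 stereoisomers in total.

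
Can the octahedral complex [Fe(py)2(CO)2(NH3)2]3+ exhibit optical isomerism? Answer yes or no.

The six octahedral sites form three mutually perpendicular trans pairs.
There are 5 geometric isomers: py trans, CO trans, NH3 trans; py cis, CO trans, NH3 cis; py trans, CO cis, NH3 cis; py cis, CO cis, NH3 cis (chiral); py cis, CO cis, NH3 trans.
One of these lacks any improper symmetry element and so occurs as an enantiomeric pair, giving 5 + 1 = 6 stereoisomers in total.

yes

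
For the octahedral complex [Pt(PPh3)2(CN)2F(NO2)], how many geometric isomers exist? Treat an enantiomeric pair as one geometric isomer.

6

The six octahedral sites form three mutually perpendicular trans pairs.
Working through the distinct placements yields 6 geometric isomers: PPh3 trans, CN trans; PPh3 cis, CN trans; PPh3 trans, CN cis; PPh3 cis, CN cis (3 arrangements, 2 chiral).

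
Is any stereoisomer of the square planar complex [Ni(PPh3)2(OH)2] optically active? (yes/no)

In a square planar complex each vertex has one trans partner and two cis neighbours.
There are 2 geometric isomers: PPh3 cis; PPh3 trans.
Each arrangement has an internal mirror plane or centre of symmetry, so none is chiral.

no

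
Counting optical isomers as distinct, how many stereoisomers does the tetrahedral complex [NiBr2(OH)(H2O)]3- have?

1

All four vertices of a tetrahedron are equivalent and mutually adjacent, so cis/trans isomerism cannot arise.
Only one geometric arrangement is possible.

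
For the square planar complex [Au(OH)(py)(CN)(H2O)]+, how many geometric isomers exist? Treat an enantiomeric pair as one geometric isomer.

3

A square has two trans pairs of vertices; adjacent vertices are cis.
Systematic placement gives 3 geometric isomers: (CN/OH trans, H2O/py trans); (CN/py trans, H2O/OH trans); (CN/H2O trans, OH/py trans).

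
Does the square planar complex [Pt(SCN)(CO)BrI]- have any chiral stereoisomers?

no

A square has two trans pairs of vertices; adjacent vertices are cis.
There are 3 geometric isomers: (Br/I trans, CO/SCN trans); (Br/SCN trans, CO/I trans); (Br/CO trans, I/SCN trans).
Each arrangement has an internal mirror plane or centre of symmetry, so none is chiral.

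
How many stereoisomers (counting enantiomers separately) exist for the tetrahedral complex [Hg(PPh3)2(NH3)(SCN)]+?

1

All four vertices of a tetrahedron are equivalent and mutually adjacent, so cis/trans isomerism cannot arise.
Only one geometric arrangement is possible.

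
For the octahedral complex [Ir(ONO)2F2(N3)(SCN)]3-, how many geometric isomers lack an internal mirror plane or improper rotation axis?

2

The six octahedral sites form three mutually perpendicular trans pairs.
The distinct arrangements are (6 in all): ONO cis, F trans; ONO trans, F trans; ONO cis, F cis (3 arrangements, 2 chiral); ONO trans, F cis.
Of these, 2 lack any improper symmetry element and so occur as enantiomeric pairs, giving 6 + 2 = 8 stereoisomers in total.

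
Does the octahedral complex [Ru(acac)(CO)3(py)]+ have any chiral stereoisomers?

no

Each acac is bidentate and must span two cis positions.
The distinct arrangements are (2 in all): CO mer; CO fac.
Each arrangement has an internal mirror plane or centre of symmetry, so none is chiral.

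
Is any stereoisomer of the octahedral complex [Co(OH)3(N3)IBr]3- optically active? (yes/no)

In an octahedral complex each vertex has one trans partner and four cis neighbours.
Systematic placement gives 4 geometric isomers: OH mer (3 arrangements); OH fac (chiral).
One of these lacks any improper symmetry element and so occurs as an enantiomeric pair, giving 4 + 1 = 5 stereoisomers in total.

yes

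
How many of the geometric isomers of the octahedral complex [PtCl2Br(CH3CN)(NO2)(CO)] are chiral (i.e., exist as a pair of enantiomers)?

6

In an octahedral complex each vertex has one trans partner and four cis neighbours.
Placing the ligands in turn and identifying arrangements related by rotation or reflection leaves 9 distinct geometric isomers.
Of these, 6 lack any improper symmetry element and so occur as enantiomeric pairs, giving 9 + 6 = 15 stereoisomers in total.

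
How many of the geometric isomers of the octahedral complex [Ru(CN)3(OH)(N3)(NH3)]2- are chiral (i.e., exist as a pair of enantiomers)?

1

An octahedron has six vertices in three trans pairs; every non-trans pair is cis.
There are 4 geometric isomers: CN mer (3 arrangements); CN fac (chiral).
One of these lacks any improper symmetry element and so occurs as an enantiomeric pair, giving 4 + 1 = 5 stereoisomers in total.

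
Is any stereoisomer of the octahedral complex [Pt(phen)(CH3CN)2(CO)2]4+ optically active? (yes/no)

The six octahedral sites form three mutually perpendicular trans pairs.
Each phen is bidentate and must span two cis positions.
The distinct arrangements are (3 in all): CH3CN trans, CO cis; CH3CN cis, CO cis (chiral); CH3CN cis, CO trans.
One of these lacks any improper symmetry element and so occurs as an enantiomeric pair, giving 3 + 1 = 4 stereoisomers in total.

yes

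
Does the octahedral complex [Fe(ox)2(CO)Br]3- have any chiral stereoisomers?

yes

An octahedron has six vertices in three trans pairs; every non-trans pair is cis.
Each ox is bidentate and must span two cis positions.
Working through the distinct placements yields 2 geometric isomers: CO and Br mutually trans; CO and Br mutually cis (chiral).
One of these lacks any improper symmetry element and so occurs as an enantiomeric pair, giving 2 + 1 = 3 stereoisomers in total.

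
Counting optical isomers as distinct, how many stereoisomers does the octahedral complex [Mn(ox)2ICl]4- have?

3

The six octahedral sites form three mutually perpendicular trans pairs.
Each ox is bidentate and must span two cis positions.
There are 2 geometric isomers: I and Cl mutually trans; I and Cl mutually cis (chiral).
One of these lacks any improper symmetry element and so occurs as an enantiomeric pair, giving 2 + 1 = 3 stereoisomers in total.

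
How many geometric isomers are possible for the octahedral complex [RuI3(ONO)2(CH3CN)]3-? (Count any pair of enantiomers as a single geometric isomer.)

3

An octahedron has six vertices in three trans pairs; every non-trans pair is cis.
Working through the distinct placements yields 3 geometric isomers: I mer, ONO trans; I fac, ONO cis; I mer, ONO cis.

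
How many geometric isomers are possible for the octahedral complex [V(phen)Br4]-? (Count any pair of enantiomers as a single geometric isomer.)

1

In an octahedral complex each vertex has one trans partner and four cis neighbours.
Each phen is bidentate and must span two cis positions.
Only one geometric arrangement is possible.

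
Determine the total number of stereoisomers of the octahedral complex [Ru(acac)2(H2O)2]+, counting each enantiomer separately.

3

An octahedron has six vertices in three trans pairs; every non-trans pair is cis.
Each acac is bidentate and must span two cis positions.
Systematic placement gives 2 geometric isomers: H2O trans; H2O cis (chiral).
One of these lacks any improper symmetry element and so occurs as an enantiomeric pair, giving 2 + 1 = 3 stereoisomers in total.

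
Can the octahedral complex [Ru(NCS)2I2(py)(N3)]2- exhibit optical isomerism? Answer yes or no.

The six octahedral sites form three mutually perpendicular trans pairs.
There are 6 geometric isomers: NCS cis, I trans; NCS trans, I trans; NCS cis, I cis (3 arrangements, 2 chiral); NCS trans, I cis.
Of these, 2 lack any improper symmetry element and so occur as enantiomeric pairs, giving 6 + 2 = 8 stereoisomers in total.

yes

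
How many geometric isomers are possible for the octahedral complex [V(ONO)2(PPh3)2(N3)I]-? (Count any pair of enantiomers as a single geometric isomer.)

6

The six octahedral sites form three mutually perpendicular trans pairs.
There are 6 geometric isomers: ONO trans, PPh3 trans; ONO cis, PPh3 cis (3 arrangements, 2 chiral); ONO cis, PPh3 trans; ONO trans, PPh3 cis.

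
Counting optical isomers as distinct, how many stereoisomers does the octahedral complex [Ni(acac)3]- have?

2

Each acac is bidentate and must span two cis positions.
Only one geometric arrangement is possible; it has no improper symmetry element, so it exists as a pair of enantiomers (2 stereoisomers).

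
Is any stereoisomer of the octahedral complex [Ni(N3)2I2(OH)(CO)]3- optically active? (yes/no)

In an octahedral complex each vertex has one trans partner and four cis neighbours.
Systematic placement gives 6 geometric isomers: N3 cis, I cis (3 arrangements, 2 chiral); N3 trans, I cis; N3 cis, I trans; N3 trans, I trans.
Of these, 2 lack any improper symmetry element and so occur as enantiomeric pairs, giving 6 + 2 = 8 stereoisomers in total.

yes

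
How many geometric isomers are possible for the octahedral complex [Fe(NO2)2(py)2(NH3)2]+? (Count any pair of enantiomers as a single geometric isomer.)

5

In an octahedral complex each vertex has one trans partner and four cis neighbours.
The distinct arrangements are (5 in all): NO2 trans, py trans, NH3 trans; NO2 cis, py cis, NH3 trans; NO2 cis, py trans, NH3 cis; NO2 cis, py cis, NH3 cis (chiral); NO2 trans, py cis, NH3 cis.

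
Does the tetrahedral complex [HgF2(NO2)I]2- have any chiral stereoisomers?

no

All four vertices of a tetrahedron are equivalent and mutually adjacent, so cis/trans isomerism cannot arise.
Only one geometric arrangement is possible.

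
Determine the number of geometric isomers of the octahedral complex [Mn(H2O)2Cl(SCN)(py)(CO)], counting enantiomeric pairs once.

9

The six octahedral sites form three mutually perpendicular trans pairs.
Placing the ligands in turn and identifying arrangements related by rotation or reflection leaves 9 distinct geometric isomers.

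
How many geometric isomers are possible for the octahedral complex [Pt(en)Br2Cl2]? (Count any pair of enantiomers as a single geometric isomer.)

The six octahedral sites form three mutually perpendicular trans pairs.
Each en is bidentate and must span two cis positions.
Working through the distinct placements yields 3 geometric isomers: Br trans, Cl cis; Br cis, Cl cis (chiral); Br cis, Cl trans.

3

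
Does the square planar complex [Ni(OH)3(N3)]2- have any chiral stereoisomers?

no

A square has two trans pairs of vertices; adjacent vertices are cis.
Only one geometric arrangement is possible.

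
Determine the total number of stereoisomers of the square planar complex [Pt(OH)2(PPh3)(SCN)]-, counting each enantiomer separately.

2

There are 2 geometric isomers: OH cis; OH trans.
Each arrangement has an internal mirror plane or centre of symmetry, so none is chiral.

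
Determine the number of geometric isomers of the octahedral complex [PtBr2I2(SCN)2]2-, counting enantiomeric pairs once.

Systematic placement gives 5 geometric isomers: Br trans, I trans, SCN trans; Br trans, I cis, SCN cis; Br cis, I cis, SCN trans; Br cis, I cis, SCN cis (chiral); Br cis, I trans, SCN cis.

5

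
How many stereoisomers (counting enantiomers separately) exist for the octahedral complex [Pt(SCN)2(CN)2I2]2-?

6

In an octahedral complex each vertex has one trans partner and four cis neighbours.
There are 5 geometric isomers: SCN trans, CN trans, I trans; SCN cis, CN trans, I cis; SCN trans, CN cis, I cis; SCN cis, CN cis, I cis (chiral); SCN cis, CN cis, I trans.
One of these lacks any improper symmetry element and so occurs as an enantiomeric pair, giving 5 + 1 = 6 stereoisomers in total.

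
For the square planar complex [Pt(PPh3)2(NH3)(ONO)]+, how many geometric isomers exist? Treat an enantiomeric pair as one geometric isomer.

2

In a square planar complex each vertex has one trans partner and two cis neighbours.
Systematic placement gives 2 geometric isomers: PPh3 cis; PPh3 trans.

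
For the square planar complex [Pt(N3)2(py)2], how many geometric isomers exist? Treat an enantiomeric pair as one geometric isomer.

2

There are 2 geometric isomers: N3 cis; N3 trans.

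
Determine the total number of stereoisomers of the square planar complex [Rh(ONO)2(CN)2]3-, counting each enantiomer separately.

A square has two trans pairs of vertices; adjacent vertices are cis.
There are 2 geometric isomers: ONO cis; ONO trans.
Each arrangement has an internal mirror plane or centre of symmetry, so none is chiral.

2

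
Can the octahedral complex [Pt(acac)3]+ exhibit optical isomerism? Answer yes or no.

Each acac is bidentate and must span two cis positions.
Only one geometric arrangement is possible; it has no improper symmetry element, so it exists as a pair of enantiomers (2 stereoisomers).

yes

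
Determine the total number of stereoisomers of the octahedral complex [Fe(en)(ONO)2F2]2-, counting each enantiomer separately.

An octahedron has six vertices in three trans pairs; every non-trans pair is cis.
Each en is bidentate and must span two cis positions.
The distinct arrangements are (3 in all): ONO cis, F trans; ONO cis, F cis (chiral); ONO trans, F cis.
One of these lacks any improper symmetry element and so occurs as an enantiomeric pair, giving 3 + 1 = 4 stereoisomers in total.

4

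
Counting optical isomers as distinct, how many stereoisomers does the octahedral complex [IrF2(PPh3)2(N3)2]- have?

In an octahedral complex each vertex has one trans partner and four cis neighbours.
Working through the distinct placements yields 5 geometric isomers: F trans, PPh3 trans, N3 trans; F trans, PPh3 cis, N3 cis; F cis, PPh3 trans, N3 cis; F cis, PPh3 cis, N3 cis (chiral); F cis, PPh3 cis, N3 trans.
One of these lacks any improper symmetry element and so occurs as an enantiomeric pair, giving 5 + 1 = 6 stereoisomers in total.

6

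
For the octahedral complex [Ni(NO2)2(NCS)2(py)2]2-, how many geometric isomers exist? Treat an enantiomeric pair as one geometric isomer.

5

In an octahedral complex each vertex has one trans partner and four cis neighbours.
The distinct arrangements are (5 in all): NO2 trans, NCS trans, py trans; NO2 cis, NCS trans, py cis; NO2 cis, NCS cis, py trans; NO2 cis, NCS cis, py cis (chiral); NO2 trans, NCS cis, py cis.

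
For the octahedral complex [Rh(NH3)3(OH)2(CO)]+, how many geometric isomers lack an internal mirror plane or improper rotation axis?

0

In an octahedral complex each vertex has one trans partner and four cis neighbours.
Systematic placement gives 3 geometric isomers: NH3 mer, OH trans; NH3 fac, OH cis; NH3 mer, OH cis.
Each arrangement has an internal mirror plane or centre of symmetry, so none is chiral.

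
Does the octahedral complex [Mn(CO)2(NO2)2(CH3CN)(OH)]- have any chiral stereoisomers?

yes

In an octahedral complex each vertex has one trans partner and four cis neighbours.
The distinct arrangements are (6 in all): CO cis, NO2 cis (3 arrangements, 2 chiral); CO cis, NO2 trans; CO trans, NO2 cis; CO trans, NO2 trans.
Of these, 2 lack any improper symmetry element and so occur as enantiomeric pairs, giving 6 + 2 = 8 stereoisomers in total.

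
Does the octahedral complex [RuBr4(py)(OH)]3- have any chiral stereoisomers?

An octahedron has six vertices in three trans pairs; every non-trans pair is cis.
There are 2 geometric isomers: py and OH mutually trans; py and OH mutually cis.
Each arrangement has an internal mirror plane or centre of symmetry, so none is chiral.

no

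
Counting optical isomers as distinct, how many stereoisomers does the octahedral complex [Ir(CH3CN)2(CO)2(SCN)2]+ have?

6

The six octahedral sites form three mutually perpendicular trans pairs.
There are 5 geometric isomers: CH3CN trans, CO trans, SCN trans; CH3CN trans, CO cis, SCN cis; CH3CN cis, CO cis, SCN trans; CH3CN cis, CO cis, SCN cis (chiral); CH3CN cis, CO trans, SCN cis.
One of these lacks any improper symmetry element and so occurs as an enantiomeric pair, giving 5 + 1 = 6 stereoisomers in total.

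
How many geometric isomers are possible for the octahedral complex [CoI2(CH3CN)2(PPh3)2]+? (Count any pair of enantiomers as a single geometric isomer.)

5

An octahedron has six vertices in three trans pairs; every non-trans pair is cis.
Working through the distinct placements yields 5 geometric isomers: I trans, CH3CN trans, PPh3 trans; I cis, CH3CN trans, PPh3 cis; I cis, CH3CN cis, PPh3 trans; I cis, CH3CN cis, PPh3 cis (chiral); I trans, CH3CN cis, PPh3 cis.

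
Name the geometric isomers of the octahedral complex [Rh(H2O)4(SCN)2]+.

The six octahedral sites form three mutually perpendicular trans pairs.
Working through the distinct placements yields 2 geometric isomers: SCN trans; SCN cis.

cis and trans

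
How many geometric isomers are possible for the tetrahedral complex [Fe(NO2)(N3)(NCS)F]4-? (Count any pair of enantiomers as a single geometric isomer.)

All four vertices of a tetrahedron are equivalent and mutually adjacent, so cis/trans isomerism cannot arise.
Only one geometric arrangement is possible; it has no improper symmetry element, so it exists as a pair of enantiomers (2 stereoisomers).

1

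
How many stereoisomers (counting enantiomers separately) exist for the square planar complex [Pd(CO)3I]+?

1

A square has two trans pairs of vertices; adjacent vertices are cis.
Only one geometric arrangement is possible.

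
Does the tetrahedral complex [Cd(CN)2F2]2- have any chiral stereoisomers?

no

All four vertices of a tetrahedron are equivalent and mutually adjacent, so cis/trans isomerism cannot arise.
Only one geometric arrangement is possible.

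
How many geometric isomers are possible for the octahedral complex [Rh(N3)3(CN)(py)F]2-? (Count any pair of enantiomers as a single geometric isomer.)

4

The distinct arrangements are (4 in all): N3 mer (3 arrangements); N3 fac (chiral).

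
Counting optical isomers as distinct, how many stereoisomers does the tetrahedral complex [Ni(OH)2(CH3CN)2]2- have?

In a tetrahedral complex all four positions are equivalent and every pair of ligands is adjacent — there is no cis/trans distinction.
Only one geometric arrangement is possible.

1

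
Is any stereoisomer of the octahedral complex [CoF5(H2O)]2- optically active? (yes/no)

no

Only one geometric arrangement is possible.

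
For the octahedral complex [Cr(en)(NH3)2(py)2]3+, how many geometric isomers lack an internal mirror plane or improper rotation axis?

The six octahedral sites form three mutually perpendicular trans pairs.
Each en is bidentate and must span two cis positions.
Systematic placement gives 3 geometric isomers: NH3 trans, py cis; NH3 cis, py trans; NH3 cis, py cis (chiral).
One of these lacks any improper symmetry element and so occurs as an enantiomeric pair, giving 3 + 1 = 4 stereoisomers in total.

1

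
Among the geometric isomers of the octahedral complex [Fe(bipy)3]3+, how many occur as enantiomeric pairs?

1

An octahedron has six vertices in three trans pairs; every non-trans pair is cis.
Each bipy is bidentate and must span two cis positions.
Only one geometric arrangement is possible; it has no improper symmetry element, so it exists as a pair of enantiomers (2 stereoisomers).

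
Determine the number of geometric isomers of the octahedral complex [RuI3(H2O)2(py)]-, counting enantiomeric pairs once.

3

The six octahedral sites form three mutually perpendicular trans pairs.
There are 3 geometric isomers: I mer, H2O trans; I fac, H2O cis; I mer, H2O cis.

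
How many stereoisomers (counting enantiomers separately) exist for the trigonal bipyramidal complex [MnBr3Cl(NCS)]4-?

A trigonal bipyramid has two axial and three equatorial sites, which are chemically inequivalent.
There are 4 geometric isomers: Cl equatorial, NCS equatorial; Cl axial, NCS equatorial; Cl equatorial, NCS axial; Cl axial, NCS axial.
Each arrangement has an internal mirror plane or centre of symmetry, so none is chiral.

4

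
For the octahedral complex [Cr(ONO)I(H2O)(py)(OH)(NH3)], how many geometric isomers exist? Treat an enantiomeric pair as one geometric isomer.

Systematic enumeration (placing each ligand type in turn and discarding arrangements equivalent by rotation or reflection) gives 15 geometric isomers.

15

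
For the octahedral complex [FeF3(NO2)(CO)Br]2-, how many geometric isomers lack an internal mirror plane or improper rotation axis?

The distinct arrangements are (4 in all): F mer (3 arrangements); F fac (chiral).
One of these lacks any improper symmetry element and so occurs as an enantiomeric pair, giving 4 + 1 = 5 stereoisomers in total.

1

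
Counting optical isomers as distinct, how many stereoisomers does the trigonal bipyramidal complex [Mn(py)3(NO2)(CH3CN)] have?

4

In a trigonal bipyramid the two axial positions differ from the three equatorial ones.
Working through the distinct placements yields 4 geometric isomers: NO2 axial, CH3CN axial; NO2 equatorial, CH3CN axial; NO2 axial, CH3CN equatorial; NO2 equatorial, CH3CN equatorial.
Each arrangement has an internal mirror plane or centre of symmetry, so none is chiral.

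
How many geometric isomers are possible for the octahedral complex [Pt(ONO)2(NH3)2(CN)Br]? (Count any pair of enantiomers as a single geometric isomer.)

An octahedron has six vertices in three trans pairs; every non-trans pair is cis.
Working through the distinct placements yields 6 geometric isomers: ONO trans, NH3 trans; ONO cis, NH3 cis (3 arrangements, 2 chiral); ONO trans, NH3 cis; ONO cis, NH3 trans.

6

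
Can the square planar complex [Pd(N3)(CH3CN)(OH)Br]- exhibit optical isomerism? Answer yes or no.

A square has two trans pairs of vertices; adjacent vertices are cis.
There are 3 geometric isomers: (Br/N3 trans, CH3CN/OH trans); (Br/OH trans, CH3CN/N3 trans); (Br/CH3CN trans, N3/OH trans).
Each arrangement has an internal mirror plane or centre of symmetry, so none is chiral.

no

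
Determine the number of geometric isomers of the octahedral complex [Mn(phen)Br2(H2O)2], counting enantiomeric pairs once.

Each phen is bidentate and must span two cis positions.
Working through the distinct placements yields 3 geometric isomers: Br trans, H2O cis; Br cis, H2O cis (chiral); Br cis, H2O trans.

3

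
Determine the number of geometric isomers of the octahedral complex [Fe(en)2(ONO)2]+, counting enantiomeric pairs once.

The six octahedral sites form three mutually perpendicular trans pairs.
Each en is bidentate and must span two cis positions.
Working through the distinct placements yields 2 geometric isomers: ONO trans; ONO cis (chiral).

2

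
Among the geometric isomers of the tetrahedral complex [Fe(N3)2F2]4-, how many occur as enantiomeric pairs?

In a tetrahedral complex all four positions are equivalent and every pair of ligands is adjacent — there is no cis/trans distinction.
Only one geometric arrangement is possible.

0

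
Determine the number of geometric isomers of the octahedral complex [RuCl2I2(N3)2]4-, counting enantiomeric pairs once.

5

An octahedron has six vertices in three trans pairs; every non-trans pair is cis.
Systematic placement gives 5 geometric isomers: Cl trans, I trans, N3 trans; Cl trans, I cis, N3 cis; Cl cis, I cis, N3 trans; Cl cis, I cis, N3 cis (chiral); Cl cis, I trans, N3 cis.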